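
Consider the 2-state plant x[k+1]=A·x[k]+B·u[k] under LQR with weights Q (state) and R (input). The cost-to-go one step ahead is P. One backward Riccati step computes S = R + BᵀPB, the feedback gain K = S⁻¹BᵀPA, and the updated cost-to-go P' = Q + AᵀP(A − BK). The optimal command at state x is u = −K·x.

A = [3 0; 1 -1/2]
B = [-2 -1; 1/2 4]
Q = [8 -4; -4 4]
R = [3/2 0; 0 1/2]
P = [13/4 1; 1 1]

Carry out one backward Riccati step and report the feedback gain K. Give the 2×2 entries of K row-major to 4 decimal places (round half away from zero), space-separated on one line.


BᵀP = [-6.0000 -1.5000; 0.7500 3.0000]
S = R + BᵀPB = [3/2 0; 0 1/2] + [11.2500 0.0000; 0.0000 11.2500] = [12.7500 0.0000; 0.0000 11.7500]
BᵀPA = [-19.5000 0.7500; 5.2500 -1.5000]
K = S⁻¹·BᵀPA = [-1.5294 0.0588; 0.4468 -0.1277]
A−BK = [0.3880 -0.0100; -0.0225 -0.0188]
AᵀP(A−BK) = [4.0807 -0.1827; -0.1827 0.0144]
P' = Q + AᵀP(A−BK) = [12.0807 -4.1827; -4.1827 4.0144]
tr(P') = 16.0951

-1.5294 0.0588 0.4468 -0.1277


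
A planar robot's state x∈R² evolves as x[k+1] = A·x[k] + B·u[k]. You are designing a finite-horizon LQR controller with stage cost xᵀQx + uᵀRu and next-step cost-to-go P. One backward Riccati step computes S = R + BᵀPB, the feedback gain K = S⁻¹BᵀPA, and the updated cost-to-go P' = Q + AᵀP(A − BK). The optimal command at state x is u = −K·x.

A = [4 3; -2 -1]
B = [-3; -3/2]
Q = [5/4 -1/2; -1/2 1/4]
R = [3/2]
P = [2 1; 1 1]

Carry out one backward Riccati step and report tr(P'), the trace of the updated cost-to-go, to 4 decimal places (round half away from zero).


BᵀP = [-7.5000 -4.5000]
S = R + BᵀPB = [3/2] + [29.2500] = [30.7500]
BᵀPA = [-21.0000 -18.0000]
K = S⁻¹·BᵀPA = [-0.6829 -0.5854]
A−BK = [1.9512 1.2439; -3.0244 -1.8780]
AᵀP(A−BK) = [5.6585 3.7073; 3.7073 2.4634]
P' = Q + AᵀP(A−BK) = [6.9085 3.2073; 3.2073 2.7134]
tr(P') = 9.6220

9.6220


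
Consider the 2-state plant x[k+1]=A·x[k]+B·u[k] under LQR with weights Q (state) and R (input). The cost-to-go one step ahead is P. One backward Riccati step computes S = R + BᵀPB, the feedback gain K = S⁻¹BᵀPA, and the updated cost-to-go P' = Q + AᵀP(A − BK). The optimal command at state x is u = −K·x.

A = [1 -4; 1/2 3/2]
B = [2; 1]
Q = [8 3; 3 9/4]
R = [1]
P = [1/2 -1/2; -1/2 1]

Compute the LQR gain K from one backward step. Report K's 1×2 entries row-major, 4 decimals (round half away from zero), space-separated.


0.2500 -1.0000

BᵀP = [0.5000 0.0000]
S = R + BᵀPB = [1] + [1.0000] = [2.0000]
BᵀPA = [0.5000 -2.0000]
K = S⁻¹·BᵀPA = [0.2500 -1.0000]
A−BK = [0.5000 -2.0000; 0.2500 2.5000]
AᵀP(A−BK) = [0.1250 -0.5000; -0.5000 14.2500]
P' = Q + AᵀP(A−BK) = [8.1250 2.5000; 2.5000 16.5000]
tr(P') = 24.6250


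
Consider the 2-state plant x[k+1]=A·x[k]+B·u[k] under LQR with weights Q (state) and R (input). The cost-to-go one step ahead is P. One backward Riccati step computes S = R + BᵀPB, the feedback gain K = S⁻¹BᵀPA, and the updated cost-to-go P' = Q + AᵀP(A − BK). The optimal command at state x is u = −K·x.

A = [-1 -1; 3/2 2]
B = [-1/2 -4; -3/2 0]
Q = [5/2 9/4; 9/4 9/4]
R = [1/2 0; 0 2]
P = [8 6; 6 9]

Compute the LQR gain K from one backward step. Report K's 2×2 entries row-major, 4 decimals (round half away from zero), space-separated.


BᵀP = [-13.0000 -16.5000; -32.0000 -24.0000]
S = R + BᵀPB = [1/2 0; 0 2] + [31.2500 52.0000; 52.0000 128.0000] = [31.7500 52.0000; 52.0000 130.0000]
BᵀPA = [-11.7500 -20.0000; -4.0000 -16.0000]
K = S⁻¹·BᵀPA = [-0.9269 -1.2420; 0.3400 0.3737]
A−BK = [-0.1034 -0.1261; 0.1096 0.1370]
AᵀP(A−BK) = [0.7185 0.9013; 0.9013 1.1394]
P' = Q + AᵀP(A−BK) = [3.2185 3.1513; 3.1513 3.3894]
tr(P') = 6.6079

-0.9269 -1.2420 0.3400 0.3737


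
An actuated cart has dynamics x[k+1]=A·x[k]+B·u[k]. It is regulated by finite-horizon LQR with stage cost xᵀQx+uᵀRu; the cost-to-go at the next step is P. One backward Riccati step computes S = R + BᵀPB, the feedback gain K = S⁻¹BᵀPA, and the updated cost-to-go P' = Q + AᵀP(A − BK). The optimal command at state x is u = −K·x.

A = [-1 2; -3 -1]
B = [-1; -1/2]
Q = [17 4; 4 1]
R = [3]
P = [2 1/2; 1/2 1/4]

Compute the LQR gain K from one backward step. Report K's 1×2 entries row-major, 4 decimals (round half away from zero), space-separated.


BᵀP = [-2.2500 -0.6250]
S = R + BᵀPB = [3] + [2.5625] = [5.5625]
BᵀPA = [4.1250 -3.8750]
K = S⁻¹·BᵀPA = [0.7416 -0.6966]
A−BK = [-0.2584 1.3034; -2.6292 -1.3483]
AᵀP(A−BK) = [4.1910 -2.8764; -2.8764 3.5506]
P' = Q + AᵀP(A−BK) = [21.1910 1.1236; 1.1236 4.5506]
tr(P') = 25.7416

0.7416 -0.6966


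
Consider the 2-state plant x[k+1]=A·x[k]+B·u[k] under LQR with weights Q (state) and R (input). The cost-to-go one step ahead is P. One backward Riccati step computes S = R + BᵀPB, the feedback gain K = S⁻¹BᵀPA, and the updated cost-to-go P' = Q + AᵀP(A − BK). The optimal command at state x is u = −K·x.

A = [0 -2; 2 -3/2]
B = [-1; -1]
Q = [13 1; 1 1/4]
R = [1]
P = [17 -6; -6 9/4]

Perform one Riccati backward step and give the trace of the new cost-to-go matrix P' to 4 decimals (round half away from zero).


19.9924

BᵀP = [-11.0000 3.7500]
S = R + BᵀPB = [1] + [7.2500] = [8.2500]
BᵀPA = [7.5000 16.3750]
K = S⁻¹·BᵀPA = [0.9091 1.9848]
A−BK = [0.9091 -0.0152; 2.9091 0.4848]
AᵀP(A−BK) = [2.1818 2.3636; 2.3636 4.5606]
P' = Q + AᵀP(A−BK) = [15.1818 3.3636; 3.3636 4.8106]
tr(P') = 19.9924


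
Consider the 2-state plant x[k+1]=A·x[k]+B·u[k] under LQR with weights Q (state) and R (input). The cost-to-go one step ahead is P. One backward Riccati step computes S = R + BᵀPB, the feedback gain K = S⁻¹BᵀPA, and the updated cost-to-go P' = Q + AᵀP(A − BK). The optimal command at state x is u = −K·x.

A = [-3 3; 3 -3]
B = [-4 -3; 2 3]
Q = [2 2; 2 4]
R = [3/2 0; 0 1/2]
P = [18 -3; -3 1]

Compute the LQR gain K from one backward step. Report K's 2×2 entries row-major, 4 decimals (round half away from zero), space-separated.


BᵀP = [-78.0000 14.0000; -63.0000 12.0000]
S = R + BᵀPB = [3/2 0; 0 1/2] + [340.0000 276.0000; 276.0000 225.0000] = [341.5000 276.0000; 276.0000 225.5000]
BᵀPA = [276.0000 -276.0000; 225.0000 -225.0000]
K = S⁻¹·BᵀPA = [0.1658 -0.1658; 0.7948 -0.7948]
A−BK = [0.0478 -0.0478; 0.2839 -0.2839]
AᵀP(A−BK) = [0.3974 -0.3974; -0.3974 0.3974]
P' = Q + AᵀP(A−BK) = [2.3974 1.6026; 1.6026 4.3974]
tr(P') = 6.7948

0.1658 -0.1658 0.7948 -0.7948


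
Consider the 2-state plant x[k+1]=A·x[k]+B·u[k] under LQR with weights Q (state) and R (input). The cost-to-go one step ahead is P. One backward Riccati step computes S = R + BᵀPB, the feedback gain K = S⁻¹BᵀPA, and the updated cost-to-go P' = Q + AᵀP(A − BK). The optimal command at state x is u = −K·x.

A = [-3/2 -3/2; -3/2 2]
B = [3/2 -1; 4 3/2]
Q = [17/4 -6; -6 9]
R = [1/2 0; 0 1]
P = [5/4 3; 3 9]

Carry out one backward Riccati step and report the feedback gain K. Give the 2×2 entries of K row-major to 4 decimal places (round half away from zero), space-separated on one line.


-0.4840 0.2043 0.1529 0.4852

BᵀP = [13.8750 40.5000; 3.2500 10.5000]
S = R + BᵀPB = [1/2 0; 0 1] + [182.8125 46.8750; 46.8750 12.5000] = [183.3125 46.8750; 46.8750 13.5000]
BᵀPA = [-81.5625 60.1875; -20.6250 16.1250]
K = S⁻¹·BᵀPA = [-0.4840 0.2043; 0.1529 0.4852]
A−BK = [-0.6211 -1.3212; 0.2068 0.4551]
AᵀP(A−BK) = [0.2369 0.2299; 0.2299 0.6946]
P' = Q + AᵀP(A−BK) = [4.4869 -5.7701; -5.7701 9.6946]
tr(P') = 14.1816


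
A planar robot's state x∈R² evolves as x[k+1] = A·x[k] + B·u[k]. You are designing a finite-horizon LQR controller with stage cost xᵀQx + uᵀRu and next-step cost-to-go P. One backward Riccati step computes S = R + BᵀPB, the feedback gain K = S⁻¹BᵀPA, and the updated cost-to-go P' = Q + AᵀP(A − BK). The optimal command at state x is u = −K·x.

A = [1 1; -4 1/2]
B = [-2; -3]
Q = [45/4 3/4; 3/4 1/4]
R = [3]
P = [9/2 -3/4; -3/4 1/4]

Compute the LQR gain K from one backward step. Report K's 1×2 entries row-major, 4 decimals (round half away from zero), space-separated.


BᵀP = [-6.7500 0.7500]
S = R + BᵀPB = [3] + [11.2500] = [14.2500]
BᵀPA = [-9.7500 -6.3750]
K = S⁻¹·BᵀPA = [-0.6842 -0.4474]
A−BK = [-0.3684 0.1053; -6.0526 -0.8421]
AᵀP(A−BK) = [7.8289 2.2632; 2.2632 0.9605]
P' = Q + AᵀP(A−BK) = [19.0789 3.0132; 3.0132 1.2105]
tr(P') = 20.2895

-0.6842 -0.4474


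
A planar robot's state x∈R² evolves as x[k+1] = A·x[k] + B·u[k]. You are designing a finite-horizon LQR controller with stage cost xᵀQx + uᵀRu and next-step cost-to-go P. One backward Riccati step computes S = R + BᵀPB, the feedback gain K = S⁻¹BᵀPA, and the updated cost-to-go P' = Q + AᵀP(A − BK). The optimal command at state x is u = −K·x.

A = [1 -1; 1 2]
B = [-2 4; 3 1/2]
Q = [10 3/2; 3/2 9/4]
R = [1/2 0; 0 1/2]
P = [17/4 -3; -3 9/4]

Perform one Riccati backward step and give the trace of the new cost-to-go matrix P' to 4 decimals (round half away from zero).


12.4842

BᵀP = [-17.5000 12.7500; 15.5000 -10.8750]
S = R + BᵀPB = [1/2 0; 0 1/2] + [73.2500 -63.6250; -63.6250 56.5625] = [73.7500 -63.6250; -63.6250 57.0625]
BᵀPA = [-4.7500 43.0000; 4.6250 -37.2500]
K = S⁻¹·BᵀPA = [0.1449 0.5221; 0.2426 -0.0706]
A−BK = [0.3193 0.3267; 0.4439 0.4689]
AᵀP(A−BK) = [0.0662 0.0567; 0.0567 0.1680]
P' = Q + AᵀP(A−BK) = [10.0662 1.5567; 1.5567 2.4180]
tr(P') = 12.4842


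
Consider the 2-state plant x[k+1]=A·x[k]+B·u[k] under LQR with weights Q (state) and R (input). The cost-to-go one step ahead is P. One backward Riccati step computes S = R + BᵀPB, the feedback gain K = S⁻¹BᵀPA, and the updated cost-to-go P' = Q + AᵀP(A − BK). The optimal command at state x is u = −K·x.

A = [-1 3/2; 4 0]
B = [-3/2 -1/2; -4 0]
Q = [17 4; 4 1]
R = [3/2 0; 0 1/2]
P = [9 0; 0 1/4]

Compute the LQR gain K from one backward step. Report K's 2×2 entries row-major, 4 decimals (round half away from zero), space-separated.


-0.1683 -0.4010 2.0495 -1.4703

BᵀP = [-13.5000 -1.0000; -4.5000 0.0000]
S = R + BᵀPB = [3/2 0; 0 1/2] + [24.2500 6.7500; 6.7500 2.2500] = [25.7500 6.7500; 6.7500 2.7500]
BᵀPA = [9.5000 -20.2500; 4.5000 -6.7500]
K = S⁻¹·BᵀPA = [-0.1683 -0.4010; 2.0495 -1.4703]
A−BK = [-0.2277 0.1634; 3.3267 -1.6040]
AᵀP(A−BK) = [5.3762 -3.0743; -3.0743 2.2054]
P' = Q + AᵀP(A−BK) = [22.3762 0.9257; 0.9257 3.2054]
tr(P') = 25.5817


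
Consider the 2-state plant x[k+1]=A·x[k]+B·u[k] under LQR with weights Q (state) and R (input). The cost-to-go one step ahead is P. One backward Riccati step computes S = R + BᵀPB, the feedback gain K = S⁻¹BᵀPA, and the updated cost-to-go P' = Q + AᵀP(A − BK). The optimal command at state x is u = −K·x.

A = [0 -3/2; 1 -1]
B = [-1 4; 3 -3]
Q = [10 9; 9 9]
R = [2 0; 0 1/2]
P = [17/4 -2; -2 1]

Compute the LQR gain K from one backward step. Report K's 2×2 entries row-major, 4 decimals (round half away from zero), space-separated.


0.0405 -0.0491 -0.0696 -0.2092

BᵀP = [-10.2500 5.0000; 23.0000 -11.0000]
S = R + BᵀPB = [2 0; 0 1/2] + [25.2500 -56.0000; -56.0000 125.0000] = [27.2500 -56.0000; -56.0000 125.5000]
BᵀPA = [5.0000 10.3750; -11.0000 -23.5000]
K = S⁻¹·BᵀPA = [0.0405 -0.0491; -0.0696 -0.2092]
A−BK = [0.3188 -0.7125; 0.6697 -1.4802]
AᵀP(A−BK) = [0.0321 -0.0553; -0.0553 0.1566]
P' = Q + AᵀP(A−BK) = [10.0321 8.9447; 8.9447 9.1566]
tr(P') = 19.1888


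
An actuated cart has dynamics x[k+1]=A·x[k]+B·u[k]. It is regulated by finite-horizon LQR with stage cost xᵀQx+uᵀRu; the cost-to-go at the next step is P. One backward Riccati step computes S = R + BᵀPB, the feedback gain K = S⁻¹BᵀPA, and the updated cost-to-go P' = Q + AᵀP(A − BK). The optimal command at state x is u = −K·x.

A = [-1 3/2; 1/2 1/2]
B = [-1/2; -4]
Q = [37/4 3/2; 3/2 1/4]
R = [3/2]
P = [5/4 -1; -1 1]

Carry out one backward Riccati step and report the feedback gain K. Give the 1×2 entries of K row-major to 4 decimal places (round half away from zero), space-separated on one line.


-0.3710 0.2398

BᵀP = [3.3750 -3.5000]
S = R + BᵀPB = [3/2] + [12.3125] = [13.8125]
BᵀPA = [-5.1250 3.3125]
K = S⁻¹·BᵀPA = [-0.3710 0.2398]
A−BK = [-1.1855 1.6199; -0.9842 1.4593]
AᵀP(A−BK) = [0.5984 -0.6459; -0.6459 0.7681]
P' = Q + AᵀP(A−BK) = [9.8484 0.8541; 0.8541 1.0181]
tr(P') = 10.8665


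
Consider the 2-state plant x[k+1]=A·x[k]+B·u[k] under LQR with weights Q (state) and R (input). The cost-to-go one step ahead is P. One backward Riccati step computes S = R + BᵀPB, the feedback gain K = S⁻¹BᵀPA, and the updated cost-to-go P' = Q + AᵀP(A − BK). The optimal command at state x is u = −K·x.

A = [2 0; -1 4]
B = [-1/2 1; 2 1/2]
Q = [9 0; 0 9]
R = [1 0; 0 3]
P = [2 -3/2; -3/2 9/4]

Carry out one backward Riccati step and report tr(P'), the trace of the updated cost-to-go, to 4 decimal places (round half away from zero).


23.8814

BᵀP = [-4.0000 5.2500; 1.2500 -0.3750]
S = R + BᵀPB = [1 0; 0 3] + [12.5000 -1.3750; -1.3750 1.0625] = [13.5000 -1.3750; -1.3750 4.0625]
BᵀPA = [-13.2500 21.0000; 2.8750 -1.5000]
K = S⁻¹·BᵀPA = [-0.9419 1.5721; 0.3889 0.1629]
A−BK = [1.1402 0.6232; 0.6893 0.7743]
AᵀP(A−BK) = [2.6521 -0.6374; -0.6374 3.2293]
P' = Q + AᵀP(A−BK) = [11.6521 -0.6374; -0.6374 12.2293]
tr(P') = 23.8814


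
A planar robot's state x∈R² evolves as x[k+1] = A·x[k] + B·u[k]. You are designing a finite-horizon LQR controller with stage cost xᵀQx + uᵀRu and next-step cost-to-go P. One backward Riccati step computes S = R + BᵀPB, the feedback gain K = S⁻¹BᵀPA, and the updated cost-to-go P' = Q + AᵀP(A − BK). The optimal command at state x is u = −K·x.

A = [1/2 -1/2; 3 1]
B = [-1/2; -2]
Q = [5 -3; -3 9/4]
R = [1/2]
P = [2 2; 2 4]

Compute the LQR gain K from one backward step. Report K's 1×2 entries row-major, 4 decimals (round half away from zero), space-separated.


BᵀP = [-5.0000 -9.0000]
S = R + BᵀPB = [1/2] + [20.5000] = [21.0000]
BᵀPA = [-29.5000 -6.5000]
K = S⁻¹·BᵀPA = [-1.4048 -0.3095]
A−BK = [-0.2024 -0.6548; 0.1905 0.3810]
AᵀP(A−BK) = [1.0595 0.3690; 0.3690 0.4881]
P' = Q + AᵀP(A−BK) = [6.0595 -2.6310; -2.6310 2.7381]
tr(P') = 8.7976

-1.4048 -0.3095


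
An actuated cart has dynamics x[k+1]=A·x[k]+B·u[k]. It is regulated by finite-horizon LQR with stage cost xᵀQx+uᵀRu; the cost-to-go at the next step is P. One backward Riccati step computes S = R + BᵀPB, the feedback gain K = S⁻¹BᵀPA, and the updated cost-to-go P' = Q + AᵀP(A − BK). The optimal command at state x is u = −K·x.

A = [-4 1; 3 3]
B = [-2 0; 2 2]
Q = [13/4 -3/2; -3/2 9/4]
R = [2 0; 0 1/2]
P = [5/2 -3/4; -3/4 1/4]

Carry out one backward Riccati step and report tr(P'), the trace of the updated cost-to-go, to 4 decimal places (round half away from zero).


11.1900

BᵀP = [-6.5000 2.0000; -1.5000 0.5000]
S = R + BᵀPB = [2 0; 0 1/2] + [17.0000 4.0000; 4.0000 1.0000] = [19.0000 4.0000; 4.0000 1.5000]
BᵀPA = [32.0000 -0.5000; 7.5000 0.0000]
K = S⁻¹·BᵀPA = [1.4400 -0.0600; 1.1600 0.1600]
A−BK = [-1.1200 0.8800; -2.2000 2.8000]
AᵀP(A−BK) = [5.4700 -0.2800; -0.2800 0.2200]
P' = Q + AᵀP(A−BK) = [8.7200 -1.7800; -1.7800 2.4700]
tr(P') = 11.1900


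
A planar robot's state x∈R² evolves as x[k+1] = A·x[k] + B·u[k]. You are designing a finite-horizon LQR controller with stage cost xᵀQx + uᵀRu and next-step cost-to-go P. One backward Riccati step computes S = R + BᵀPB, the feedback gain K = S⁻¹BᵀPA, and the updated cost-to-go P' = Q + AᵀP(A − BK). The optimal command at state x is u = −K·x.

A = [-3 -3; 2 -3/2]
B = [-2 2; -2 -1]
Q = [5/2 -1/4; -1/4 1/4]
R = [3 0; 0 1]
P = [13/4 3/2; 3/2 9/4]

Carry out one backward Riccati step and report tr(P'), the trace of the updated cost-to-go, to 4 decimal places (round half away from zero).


8.0858

BᵀP = [-9.5000 -7.5000; 5.0000 0.7500]
S = R + BᵀPB = [3 0; 0 1] + [34.0000 -11.5000; -11.5000 9.2500] = [37.0000 -11.5000; -11.5000 10.2500]
BᵀPA = [13.5000 39.7500; -13.5000 -16.1250]
K = S⁻¹·BᵀPA = [-0.0683 0.8988; -1.3937 -0.5648]
A−BK = [-0.3492 -0.0729; 0.4696 -0.2672]
AᵀP(A−BK) = [2.3570 0.4919; 0.4919 2.9787]
P' = Q + AᵀP(A−BK) = [4.8570 0.2419; 0.2419 3.2287]
tr(P') = 8.0858


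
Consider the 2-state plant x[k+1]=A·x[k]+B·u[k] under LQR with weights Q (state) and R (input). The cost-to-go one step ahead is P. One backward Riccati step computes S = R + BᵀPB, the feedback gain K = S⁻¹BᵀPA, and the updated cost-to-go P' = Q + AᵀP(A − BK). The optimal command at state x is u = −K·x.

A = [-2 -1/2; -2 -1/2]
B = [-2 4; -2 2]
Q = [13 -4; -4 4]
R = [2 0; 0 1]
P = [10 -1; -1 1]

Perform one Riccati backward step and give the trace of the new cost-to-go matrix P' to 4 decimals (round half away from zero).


BᵀP = [-18.0000 0.0000; 38.0000 -2.0000]
S = R + BᵀPB = [2 0; 0 1] + [36.0000 -72.0000; -72.0000 148.0000] = [38.0000 -72.0000; -72.0000 149.0000]
BᵀPA = [36.0000 9.0000; -72.0000 -18.0000]
K = S⁻¹·BᵀPA = [0.3766 0.0941; -0.3013 -0.0753]
A−BK = [-0.0418 -0.0105; -0.6444 -0.1611]
AᵀP(A−BK) = [0.7531 0.1883; 0.1883 0.0471]
P' = Q + AᵀP(A−BK) = [13.7531 -3.8117; -3.8117 4.0471]
tr(P') = 17.8002

17.8002


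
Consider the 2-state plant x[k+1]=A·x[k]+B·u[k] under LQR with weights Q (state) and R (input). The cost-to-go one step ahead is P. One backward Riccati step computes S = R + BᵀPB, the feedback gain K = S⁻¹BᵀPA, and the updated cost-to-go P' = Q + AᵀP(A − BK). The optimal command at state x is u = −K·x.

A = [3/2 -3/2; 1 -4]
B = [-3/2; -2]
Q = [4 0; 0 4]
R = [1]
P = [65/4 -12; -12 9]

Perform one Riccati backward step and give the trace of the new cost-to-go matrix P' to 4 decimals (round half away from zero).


BᵀP = [-0.3750 0.0000]
S = R + BᵀPB = [1] + [0.5625] = [1.5625]
BᵀPA = [-0.5625 0.5625]
K = S⁻¹·BᵀPA = [-0.3600 0.3600]
A−BK = [0.9600 -0.9600; 0.2800 -3.2800]
AᵀP(A−BK) = [9.3600 17.6400; 17.6400 36.3600]
P' = Q + AᵀP(A−BK) = [13.3600 17.6400; 17.6400 40.3600]
tr(P') = 53.7200

53.7200


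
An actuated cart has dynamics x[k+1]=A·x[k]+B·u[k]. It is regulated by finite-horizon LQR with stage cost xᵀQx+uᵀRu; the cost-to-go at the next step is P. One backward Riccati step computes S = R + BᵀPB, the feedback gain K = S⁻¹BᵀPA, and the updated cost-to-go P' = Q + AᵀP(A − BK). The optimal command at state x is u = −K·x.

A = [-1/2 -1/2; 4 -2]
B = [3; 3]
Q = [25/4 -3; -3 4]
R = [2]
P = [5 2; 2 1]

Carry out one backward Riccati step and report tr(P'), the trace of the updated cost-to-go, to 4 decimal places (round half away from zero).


12.8533

BᵀP = [21.0000 9.0000]
S = R + BᵀPB = [2] + [90.0000] = [92.0000]
BᵀPA = [25.5000 -28.5000]
K = S⁻¹·BᵀPA = [0.2772 -0.3098]
A−BK = [-1.3315 0.4293; 3.1685 -1.0707]
AᵀP(A−BK) = [2.1821 -0.8505; -0.8505 0.4212]
P' = Q + AᵀP(A−BK) = [8.4321 -3.8505; -3.8505 4.4212]
tr(P') = 12.8533


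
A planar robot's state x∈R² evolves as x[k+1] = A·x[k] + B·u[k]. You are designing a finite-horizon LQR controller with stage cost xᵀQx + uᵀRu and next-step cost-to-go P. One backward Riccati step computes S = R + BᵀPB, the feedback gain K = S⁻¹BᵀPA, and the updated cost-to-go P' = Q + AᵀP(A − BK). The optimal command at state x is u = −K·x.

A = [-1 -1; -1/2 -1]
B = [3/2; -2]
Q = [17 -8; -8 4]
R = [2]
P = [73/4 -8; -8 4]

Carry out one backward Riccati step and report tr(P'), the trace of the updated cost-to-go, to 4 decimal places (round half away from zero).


22.9924

BᵀP = [43.3750 -20.0000]
S = R + BᵀPB = [2] + [105.0625] = [107.0625]
BᵀPA = [-33.3750 -23.3750]
K = S⁻¹·BᵀPA = [-0.3117 -0.2183]
A−BK = [-0.5324 -0.6725; -1.1235 -1.4367]
AᵀP(A−BK) = [0.8459 0.9632; 0.9632 1.1465]
P' = Q + AᵀP(A−BK) = [17.8459 -7.0368; -7.0368 5.1465]
tr(P') = 22.9924


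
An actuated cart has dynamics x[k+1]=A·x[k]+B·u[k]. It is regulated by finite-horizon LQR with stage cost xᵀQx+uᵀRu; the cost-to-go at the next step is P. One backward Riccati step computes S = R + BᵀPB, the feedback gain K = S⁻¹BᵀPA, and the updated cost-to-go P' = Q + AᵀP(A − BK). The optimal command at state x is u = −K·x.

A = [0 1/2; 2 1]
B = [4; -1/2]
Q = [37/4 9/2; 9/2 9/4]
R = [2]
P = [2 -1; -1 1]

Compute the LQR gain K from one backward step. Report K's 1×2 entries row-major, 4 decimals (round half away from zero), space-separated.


-0.2353 -0.0065

BᵀP = [8.5000 -4.5000]
S = R + BᵀPB = [2] + [36.2500] = [38.2500]
BᵀPA = [-9.0000 -0.2500]
K = S⁻¹·BᵀPA = [-0.2353 -0.0065]
A−BK = [0.9412 0.5261; 1.8824 0.9967]
AᵀP(A−BK) = [1.8824 0.9412; 0.9412 0.4984]
P' = Q + AᵀP(A−BK) = [11.1324 5.4412; 5.4412 2.7484]
tr(P') = 13.8807


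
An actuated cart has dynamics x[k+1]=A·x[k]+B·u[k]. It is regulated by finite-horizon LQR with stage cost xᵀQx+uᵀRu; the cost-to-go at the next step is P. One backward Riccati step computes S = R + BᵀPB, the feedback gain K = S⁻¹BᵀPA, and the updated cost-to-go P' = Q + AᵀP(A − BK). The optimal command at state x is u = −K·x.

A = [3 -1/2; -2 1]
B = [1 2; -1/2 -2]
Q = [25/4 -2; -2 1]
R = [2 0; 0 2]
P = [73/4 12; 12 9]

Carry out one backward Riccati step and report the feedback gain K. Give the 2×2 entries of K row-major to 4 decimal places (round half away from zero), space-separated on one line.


BᵀP = [12.2500 7.5000; 12.5000 6.0000]
S = R + BᵀPB = [2 0; 0 2] + [8.5000 9.5000; 9.5000 13.0000] = [10.5000 9.5000; 9.5000 15.0000]
BᵀPA = [21.7500 1.3750; 25.5000 -0.2500]
K = S⁻¹·BᵀPA = [1.2491 0.3420; 0.9089 -0.2333]
A−BK = [-0.0669 -0.3755; 0.4424 0.7045]
AᵀP(A−BK) = [5.9052 1.1348; 1.1348 1.0339]
P' = Q + AᵀP(A−BK) = [12.1552 -0.8652; -0.8652 2.0339]
tr(P') = 14.1891

1.2491 0.3420 0.9089 -0.2333


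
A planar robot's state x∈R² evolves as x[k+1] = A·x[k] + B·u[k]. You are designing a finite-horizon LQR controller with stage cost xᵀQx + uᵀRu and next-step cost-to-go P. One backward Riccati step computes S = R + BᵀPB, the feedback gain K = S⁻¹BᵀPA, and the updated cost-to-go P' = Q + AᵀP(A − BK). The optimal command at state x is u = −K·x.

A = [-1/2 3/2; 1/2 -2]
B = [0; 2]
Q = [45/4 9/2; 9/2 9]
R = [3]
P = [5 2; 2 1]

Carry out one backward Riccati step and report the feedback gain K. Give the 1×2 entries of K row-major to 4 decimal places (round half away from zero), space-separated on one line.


-0.1429 0.2857

BᵀP = [4.0000 2.0000]
S = R + BᵀPB = [3] + [4.0000] = [7.0000]
BᵀPA = [-1.0000 2.0000]
K = S⁻¹·BᵀPA = [-0.1429 0.2857]
A−BK = [-0.5000 1.5000; 0.7857 -2.5714]
AᵀP(A−BK) = [0.3571 -0.9643; -0.9643 2.6786]
P' = Q + AᵀP(A−BK) = [11.6071 3.5357; 3.5357 11.6786]
tr(P') = 23.2857


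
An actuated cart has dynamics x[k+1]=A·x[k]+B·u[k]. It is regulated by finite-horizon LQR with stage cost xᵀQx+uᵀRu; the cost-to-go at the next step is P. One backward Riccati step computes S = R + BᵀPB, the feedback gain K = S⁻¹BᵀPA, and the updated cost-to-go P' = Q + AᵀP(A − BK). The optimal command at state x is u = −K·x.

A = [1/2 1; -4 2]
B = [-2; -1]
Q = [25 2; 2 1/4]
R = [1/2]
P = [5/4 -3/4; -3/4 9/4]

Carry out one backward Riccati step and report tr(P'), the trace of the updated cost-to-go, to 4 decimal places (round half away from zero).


BᵀP = [-1.7500 -0.7500]
S = R + BᵀPB = [1/2] + [4.2500] = [4.7500]
BᵀPA = [2.1250 -3.2500]
K = S⁻¹·BᵀPA = [0.4474 -0.6842]
A−BK = [1.3947 -0.3684; -3.5526 1.3158]
AᵀP(A−BK) = [38.3618 -13.6711; -13.6711 5.0263]
P' = Q + AᵀP(A−BK) = [63.3618 -11.6711; -11.6711 5.2763]
tr(P') = 68.6382

68.6382


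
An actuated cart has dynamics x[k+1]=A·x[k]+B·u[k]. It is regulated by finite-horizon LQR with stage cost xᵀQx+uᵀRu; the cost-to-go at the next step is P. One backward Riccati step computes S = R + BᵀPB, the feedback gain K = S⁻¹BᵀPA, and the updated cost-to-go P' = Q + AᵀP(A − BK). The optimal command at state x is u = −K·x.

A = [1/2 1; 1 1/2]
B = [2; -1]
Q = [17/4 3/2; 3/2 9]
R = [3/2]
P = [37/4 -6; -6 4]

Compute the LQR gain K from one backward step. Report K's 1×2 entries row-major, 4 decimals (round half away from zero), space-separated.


-0.0564 0.2481

BᵀP = [24.5000 -16.0000]
S = R + BᵀPB = [3/2] + [65.0000] = [66.5000]
BᵀPA = [-3.7500 16.5000]
K = S⁻¹·BᵀPA = [-0.0564 0.2481]
A−BK = [0.6128 0.5038; 0.9436 0.7481]
AᵀP(A−BK) = [0.1010 0.0555; 0.0555 0.1560]
P' = Q + AᵀP(A−BK) = [4.3510 1.5555; 1.5555 9.1560]
tr(P') = 13.5070


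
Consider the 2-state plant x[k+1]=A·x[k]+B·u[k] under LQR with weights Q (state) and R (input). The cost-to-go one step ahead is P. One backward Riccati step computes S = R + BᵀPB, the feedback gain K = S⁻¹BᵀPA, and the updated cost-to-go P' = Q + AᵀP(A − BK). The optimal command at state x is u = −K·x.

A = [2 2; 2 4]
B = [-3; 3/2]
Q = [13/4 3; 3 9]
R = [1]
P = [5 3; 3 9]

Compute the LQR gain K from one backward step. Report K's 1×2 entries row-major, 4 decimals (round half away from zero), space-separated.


-0.3057 -0.0764

BᵀP = [-10.5000 4.5000]
S = R + BᵀPB = [1] + [38.2500] = [39.2500]
BᵀPA = [-12.0000 -3.0000]
K = S⁻¹·BᵀPA = [-0.3057 -0.0764]
A−BK = [1.0828 1.7707; 2.4586 4.1146]
AᵀP(A−BK) = [76.3312 127.0828; 127.0828 211.7707]
P' = Q + AᵀP(A−BK) = [79.5812 130.0828; 130.0828 220.7707]
tr(P') = 300.3519


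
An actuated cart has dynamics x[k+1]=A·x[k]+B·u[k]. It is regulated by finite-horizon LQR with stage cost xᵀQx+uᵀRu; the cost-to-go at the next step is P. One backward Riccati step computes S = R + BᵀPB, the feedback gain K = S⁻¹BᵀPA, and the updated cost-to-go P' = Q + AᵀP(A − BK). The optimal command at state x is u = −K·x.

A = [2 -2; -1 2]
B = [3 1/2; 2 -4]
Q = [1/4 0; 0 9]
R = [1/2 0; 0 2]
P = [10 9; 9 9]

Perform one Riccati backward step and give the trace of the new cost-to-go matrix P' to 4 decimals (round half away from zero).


BᵀP = [48.0000 45.0000; -31.0000 -31.5000]
S = R + BᵀPB = [1/2 0; 0 2] + [234.0000 -156.0000; -156.0000 110.5000] = [234.5000 -156.0000; -156.0000 112.5000]
BᵀPA = [51.0000 -6.0000; -30.5000 -1.0000]
K = S⁻¹·BᵀPA = [0.4789 -0.4063; 0.3930 -0.5723]
A−BK = [0.3668 -0.4949; -0.3859 0.5234]
AᵀP(A−BK) = [0.5614 -0.7335; -0.7335 0.9899]
P' = Q + AᵀP(A−BK) = [0.8114 -0.7335; -0.7335 9.9899]
tr(P') = 10.8012

10.8012


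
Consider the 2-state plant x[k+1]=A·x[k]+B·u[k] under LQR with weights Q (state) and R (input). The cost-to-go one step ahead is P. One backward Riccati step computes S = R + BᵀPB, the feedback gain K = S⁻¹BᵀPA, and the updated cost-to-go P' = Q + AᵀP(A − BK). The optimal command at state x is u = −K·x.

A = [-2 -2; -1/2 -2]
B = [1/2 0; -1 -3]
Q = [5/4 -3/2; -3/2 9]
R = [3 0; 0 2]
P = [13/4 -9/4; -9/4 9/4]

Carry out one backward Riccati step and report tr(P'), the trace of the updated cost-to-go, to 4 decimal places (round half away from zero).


BᵀP = [3.8750 -3.3750; 6.7500 -6.7500]
S = R + BᵀPB = [3 0; 0 2] + [5.3125 10.1250; 10.1250 20.2500] = [8.3125 10.1250; 10.1250 22.2500]
BᵀPA = [-6.0625 -1.0000; -10.1250 0.0000]
K = S⁻¹·BᵀPA = [-0.3927 -0.2699; -0.2763 0.1228]
A−BK = [-1.8036 -1.8650; -1.7218 -1.9014]
AᵀP(A−BK) = [3.8836 3.6073; 3.6073 3.7301]
P' = Q + AᵀP(A−BK) = [5.1336 2.1073; 2.1073 12.7301]
tr(P') = 17.8637

17.8637


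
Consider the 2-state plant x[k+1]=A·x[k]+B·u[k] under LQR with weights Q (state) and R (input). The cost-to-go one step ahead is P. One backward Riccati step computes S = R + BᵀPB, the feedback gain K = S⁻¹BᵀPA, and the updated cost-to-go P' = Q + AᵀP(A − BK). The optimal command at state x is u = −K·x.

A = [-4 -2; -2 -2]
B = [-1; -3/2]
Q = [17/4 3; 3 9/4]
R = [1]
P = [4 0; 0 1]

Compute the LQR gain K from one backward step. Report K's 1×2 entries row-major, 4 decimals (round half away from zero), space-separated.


2.6207 1.5172

BᵀP = [-4.0000 -1.5000]
S = R + BᵀPB = [1] + [6.2500] = [7.2500]
BᵀPA = [19.0000 11.0000]
K = S⁻¹·BᵀPA = [2.6207 1.5172]
A−BK = [-1.3793 -0.4828; 1.9310 0.2759]
AᵀP(A−BK) = [18.2069 7.1724; 7.1724 3.3103]
P' = Q + AᵀP(A−BK) = [22.4569 10.1724; 10.1724 5.5603]
tr(P') = 28.0172


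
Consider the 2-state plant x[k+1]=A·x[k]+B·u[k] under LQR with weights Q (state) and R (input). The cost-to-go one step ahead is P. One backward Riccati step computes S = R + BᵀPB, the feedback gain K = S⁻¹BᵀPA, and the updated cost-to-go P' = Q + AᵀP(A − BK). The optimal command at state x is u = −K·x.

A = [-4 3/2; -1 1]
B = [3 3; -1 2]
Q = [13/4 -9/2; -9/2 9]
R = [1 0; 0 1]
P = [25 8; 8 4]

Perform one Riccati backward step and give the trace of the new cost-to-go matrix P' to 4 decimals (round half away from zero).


BᵀP = [67.0000 20.0000; 91.0000 32.0000]
S = R + BᵀPB = [1 0; 0 1] + [181.0000 241.0000; 241.0000 337.0000] = [182.0000 241.0000; 241.0000 338.0000]
BᵀPA = [-288.0000 120.5000; -396.0000 168.5000]
K = S⁻¹·BᵀPA = [-0.5555 0.0351; -0.7755 0.4735]
A−BK = [-0.0070 -0.0258; -0.0044 0.0881]
AᵀP(A−BK) = [0.9118 -0.3878; -0.3878 0.2368]
P' = Q + AᵀP(A−BK) = [4.1618 -4.8878; -4.8878 9.2368]
tr(P') = 13.3985

13.3985


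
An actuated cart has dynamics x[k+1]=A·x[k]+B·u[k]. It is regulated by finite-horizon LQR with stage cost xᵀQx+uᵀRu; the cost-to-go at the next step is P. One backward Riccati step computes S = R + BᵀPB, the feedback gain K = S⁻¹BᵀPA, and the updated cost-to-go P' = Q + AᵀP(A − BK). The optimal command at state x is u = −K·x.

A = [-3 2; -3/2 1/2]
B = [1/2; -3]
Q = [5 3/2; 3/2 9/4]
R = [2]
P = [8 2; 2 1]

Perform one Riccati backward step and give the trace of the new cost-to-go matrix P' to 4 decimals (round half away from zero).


BᵀP = [-2.0000 -2.0000]
S = R + BᵀPB = [2] + [5.0000] = [7.0000]
BᵀPA = [9.0000 -5.0000]
K = S⁻¹·BᵀPA = [1.2857 -0.7143]
A−BK = [-3.6429 2.3571; 2.3571 -1.6429]
AᵀP(A−BK) = [80.6786 -51.3214; -51.3214 32.6786]
P' = Q + AᵀP(A−BK) = [85.6786 -49.8214; -49.8214 34.9286]
tr(P') = 120.6071

120.6071


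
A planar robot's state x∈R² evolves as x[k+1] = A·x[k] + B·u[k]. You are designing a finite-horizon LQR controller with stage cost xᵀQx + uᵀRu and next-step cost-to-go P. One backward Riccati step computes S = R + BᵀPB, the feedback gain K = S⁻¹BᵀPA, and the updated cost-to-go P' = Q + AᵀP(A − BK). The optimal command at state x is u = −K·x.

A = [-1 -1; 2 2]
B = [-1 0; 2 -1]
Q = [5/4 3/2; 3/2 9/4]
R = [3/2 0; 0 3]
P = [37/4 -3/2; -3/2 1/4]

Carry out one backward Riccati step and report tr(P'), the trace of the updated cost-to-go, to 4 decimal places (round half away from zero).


BᵀP = [-12.2500 2.0000; 1.5000 -0.2500]
S = R + BᵀPB = [3/2 0; 0 3] + [16.2500 -2.0000; -2.0000 0.2500] = [17.7500 -2.0000; -2.0000 3.2500]
BᵀPA = [16.2500 16.2500; -2.0000 -2.0000]
K = S⁻¹·BᵀPA = [0.9092 0.9092; -0.0559 -0.0559]
A−BK = [-0.0908 -0.0908; 0.1257 0.1257]
AᵀP(A−BK) = [1.3638 1.3638; 1.3638 1.3638]
P' = Q + AᵀP(A−BK) = [2.6138 2.8638; 2.8638 3.6138]
tr(P') = 6.2276

6.2276


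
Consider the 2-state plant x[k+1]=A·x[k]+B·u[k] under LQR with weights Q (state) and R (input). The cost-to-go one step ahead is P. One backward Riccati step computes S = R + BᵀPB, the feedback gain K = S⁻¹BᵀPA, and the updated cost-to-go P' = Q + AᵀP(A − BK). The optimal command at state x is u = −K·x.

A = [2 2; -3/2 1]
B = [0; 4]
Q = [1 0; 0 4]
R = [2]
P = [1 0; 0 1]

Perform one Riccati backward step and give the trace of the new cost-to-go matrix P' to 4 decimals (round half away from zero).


BᵀP = [0.0000 4.0000]
S = R + BᵀPB = [2] + [16.0000] = [18.0000]
BᵀPA = [-6.0000 4.0000]
K = S⁻¹·BᵀPA = [-0.3333 0.2222]
A−BK = [2.0000 2.0000; -0.1667 0.1111]
AᵀP(A−BK) = [4.2500 3.8333; 3.8333 4.1111]
P' = Q + AᵀP(A−BK) = [5.2500 3.8333; 3.8333 8.1111]
tr(P') = 13.3611

13.3611


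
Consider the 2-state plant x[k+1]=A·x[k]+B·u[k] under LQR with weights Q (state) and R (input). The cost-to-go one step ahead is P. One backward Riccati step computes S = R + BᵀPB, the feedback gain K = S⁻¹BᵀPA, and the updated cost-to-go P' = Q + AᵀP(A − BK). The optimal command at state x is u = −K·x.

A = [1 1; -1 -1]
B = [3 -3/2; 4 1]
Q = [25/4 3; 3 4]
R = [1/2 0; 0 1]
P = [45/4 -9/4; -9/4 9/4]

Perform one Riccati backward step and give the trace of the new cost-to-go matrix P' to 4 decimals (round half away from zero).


BᵀP = [24.7500 2.2500; -19.1250 5.6250]
S = R + BᵀPB = [1/2 0; 0 1] + [83.2500 -34.8750; -34.8750 34.3125] = [83.7500 -34.8750; -34.8750 35.3125]
BᵀPA = [22.5000 22.5000; -24.7500 -24.7500]
K = S⁻¹·BᵀPA = [-0.0394 -0.0394; -0.7398 -0.7398]
A−BK = [0.0085 0.0085; -0.1025 -0.1025]
AᵀP(A−BK) = [0.5765 0.5765; 0.5765 0.5765]
P' = Q + AᵀP(A−BK) = [6.8265 3.5765; 3.5765 4.5765]
tr(P') = 11.4030

11.4030


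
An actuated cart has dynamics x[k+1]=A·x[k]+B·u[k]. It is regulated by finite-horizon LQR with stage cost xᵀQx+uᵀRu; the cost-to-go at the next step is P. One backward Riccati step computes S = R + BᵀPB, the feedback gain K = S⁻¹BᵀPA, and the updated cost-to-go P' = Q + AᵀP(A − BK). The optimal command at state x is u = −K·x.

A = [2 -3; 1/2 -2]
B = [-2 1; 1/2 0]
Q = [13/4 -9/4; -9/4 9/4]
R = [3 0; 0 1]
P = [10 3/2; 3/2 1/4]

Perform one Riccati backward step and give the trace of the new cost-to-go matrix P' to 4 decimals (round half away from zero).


BᵀP = [-19.2500 -2.8750; 10.0000 1.5000]
S = R + BᵀPB = [3 0; 0 1] + [37.0625 -19.2500; -19.2500 10.0000] = [40.0625 -19.2500; -19.2500 11.0000]
BᵀPA = [-39.9375 63.5000; 20.7500 -33.0000]
K = S⁻¹·BᵀPA = [-0.5686 0.9020; 0.8913 -1.4216]
A−BK = [-0.0285 0.2255; 0.7843 -2.4510]
AᵀP(A−BK) = [1.8592 -2.9804; -2.9804 4.8137]
P' = Q + AᵀP(A−BK) = [5.1092 -5.2304; -5.2304 7.0637]
tr(P') = 12.1729

12.1729


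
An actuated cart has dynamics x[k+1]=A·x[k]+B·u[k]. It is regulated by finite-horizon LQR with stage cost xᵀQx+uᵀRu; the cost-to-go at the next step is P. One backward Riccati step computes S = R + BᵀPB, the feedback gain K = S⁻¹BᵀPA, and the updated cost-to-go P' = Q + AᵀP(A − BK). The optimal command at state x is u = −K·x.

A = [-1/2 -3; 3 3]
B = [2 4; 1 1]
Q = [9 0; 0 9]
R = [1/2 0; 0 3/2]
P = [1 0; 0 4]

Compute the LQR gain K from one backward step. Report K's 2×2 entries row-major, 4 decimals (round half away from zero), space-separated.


BᵀP = [2.0000 4.0000; 4.0000 4.0000]
S = R + BᵀPB = [1/2 0; 0 3/2] + [8.0000 12.0000; 12.0000 20.0000] = [8.5000 12.0000; 12.0000 21.5000]
BᵀPA = [11.0000 6.0000; 10.0000 0.0000]
K = S⁻¹·BᵀPA = [3.0065 3.3290; -1.2129 -1.8581]
A−BK = [-1.6613 -2.2258; 1.2065 1.5290]
AᵀP(A−BK) = [15.3081 19.4613; 19.4613 25.0258]
P' = Q + AᵀP(A−BK) = [24.3081 19.4613; 19.4613 34.0258]
tr(P') = 58.3339

3.0065 3.3290 -1.2129 -1.8581


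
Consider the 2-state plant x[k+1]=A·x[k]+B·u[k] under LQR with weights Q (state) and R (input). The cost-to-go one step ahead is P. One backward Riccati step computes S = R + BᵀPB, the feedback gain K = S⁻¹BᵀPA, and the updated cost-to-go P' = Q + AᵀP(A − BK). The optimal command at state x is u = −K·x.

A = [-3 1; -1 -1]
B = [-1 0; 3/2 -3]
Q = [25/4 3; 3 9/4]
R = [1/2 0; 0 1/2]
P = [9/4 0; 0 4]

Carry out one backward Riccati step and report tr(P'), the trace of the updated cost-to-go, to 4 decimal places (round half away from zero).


13.7431

BᵀP = [-2.2500 6.0000; 0.0000 -12.0000]
S = R + BᵀPB = [1/2 0; 0 1/2] + [11.2500 -18.0000; -18.0000 36.0000] = [11.7500 -18.0000; -18.0000 36.5000]
BᵀPA = [0.7500 -8.2500; 12.0000 12.0000]
K = S⁻¹·BᵀPA = [2.3206 -0.8117; 1.4732 -0.0715]
A−BK = [-0.6794 0.1883; -0.0614 0.0030]
AᵀP(A−BK) = [4.8313 -1.2831; -1.2831 0.4118]
P' = Q + AᵀP(A−BK) = [11.0813 1.7169; 1.7169 2.6618]
tr(P') = 13.7431


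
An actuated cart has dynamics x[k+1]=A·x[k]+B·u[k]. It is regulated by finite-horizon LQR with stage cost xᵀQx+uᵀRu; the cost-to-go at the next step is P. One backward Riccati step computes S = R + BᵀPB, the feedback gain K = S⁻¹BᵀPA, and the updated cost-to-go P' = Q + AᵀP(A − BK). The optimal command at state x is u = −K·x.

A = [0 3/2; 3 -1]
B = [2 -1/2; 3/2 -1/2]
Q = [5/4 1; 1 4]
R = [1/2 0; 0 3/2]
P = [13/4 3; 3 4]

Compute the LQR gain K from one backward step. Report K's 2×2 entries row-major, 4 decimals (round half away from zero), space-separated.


BᵀP = [11.0000 12.0000; -3.1250 -3.5000]
S = R + BᵀPB = [1/2 0; 0 3/2] + [40.0000 -11.5000; -11.5000 3.3125] = [40.5000 -11.5000; -11.5000 4.8125]
BᵀPA = [36.0000 4.5000; -10.5000 -1.1875]
K = S⁻¹·BᵀPA = [0.8379 0.1277; -0.1796 0.0584]
A−BK = [-1.7656 1.2738; 1.6534 -1.1623]
AᵀP(A−BK) = [3.9501 -2.4838; -2.4838 1.8072]
P' = Q + AᵀP(A−BK) = [5.2001 -1.4838; -1.4838 5.8072]
tr(P') = 11.0074

0.8379 0.1277 -0.1796 0.0584


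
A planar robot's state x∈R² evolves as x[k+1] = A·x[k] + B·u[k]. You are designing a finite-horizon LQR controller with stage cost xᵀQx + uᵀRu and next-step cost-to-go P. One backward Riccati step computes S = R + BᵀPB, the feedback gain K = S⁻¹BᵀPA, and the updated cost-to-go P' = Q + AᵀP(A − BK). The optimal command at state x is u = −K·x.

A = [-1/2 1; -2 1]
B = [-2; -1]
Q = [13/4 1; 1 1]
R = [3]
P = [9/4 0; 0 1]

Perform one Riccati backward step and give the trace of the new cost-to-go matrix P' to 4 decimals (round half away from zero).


BᵀP = [-4.5000 -1.0000]
S = R + BᵀPB = [3] + [10.0000] = [13.0000]
BᵀPA = [4.2500 -5.5000]
K = S⁻¹·BᵀPA = [0.3269 -0.4231]
A−BK = [0.1538 0.1538; -1.6731 0.5769]
AᵀP(A−BK) = [3.1731 -1.3269; -1.3269 0.9231]
P' = Q + AᵀP(A−BK) = [6.4231 -0.3269; -0.3269 1.9231]
tr(P') = 8.3462

8.3462


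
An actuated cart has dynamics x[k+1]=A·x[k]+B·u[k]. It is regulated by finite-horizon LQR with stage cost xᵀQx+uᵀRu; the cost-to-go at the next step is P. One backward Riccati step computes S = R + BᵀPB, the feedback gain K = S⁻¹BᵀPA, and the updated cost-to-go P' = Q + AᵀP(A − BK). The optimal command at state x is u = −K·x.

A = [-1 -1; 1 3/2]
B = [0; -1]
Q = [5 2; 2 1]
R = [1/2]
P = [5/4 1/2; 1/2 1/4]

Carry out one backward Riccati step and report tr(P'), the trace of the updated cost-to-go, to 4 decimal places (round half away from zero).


BᵀP = [-0.5000 -0.2500]
S = R + BᵀPB = [1/2] + [0.2500] = [0.7500]
BᵀPA = [0.2500 0.1250]
K = S⁻¹·BᵀPA = [0.3333 0.1667]
A−BK = [-1.0000 -1.0000; 1.3333 1.6667]
AᵀP(A−BK) = [0.4167 0.3333; 0.3333 0.2917]
P' = Q + AᵀP(A−BK) = [5.4167 2.3333; 2.3333 1.2917]
tr(P') = 6.7083

6.7083


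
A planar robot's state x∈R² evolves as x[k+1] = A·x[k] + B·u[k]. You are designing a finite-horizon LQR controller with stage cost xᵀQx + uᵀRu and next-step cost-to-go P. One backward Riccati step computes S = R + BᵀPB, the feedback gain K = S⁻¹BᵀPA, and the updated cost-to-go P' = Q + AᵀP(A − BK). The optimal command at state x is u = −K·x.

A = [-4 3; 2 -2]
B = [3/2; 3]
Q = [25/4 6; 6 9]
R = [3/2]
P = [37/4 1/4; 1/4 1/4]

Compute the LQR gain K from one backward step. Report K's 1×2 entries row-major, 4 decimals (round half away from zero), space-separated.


-2.0979 1.5524

BᵀP = [14.6250 1.1250]
S = R + BᵀPB = [3/2] + [25.3125] = [26.8125]
BᵀPA = [-56.2500 41.6250]
K = S⁻¹·BᵀPA = [-2.0979 1.5524]
A−BK = [-0.8531 0.6713; 8.2937 -6.6573]
AᵀP(A−BK) = [26.9930 -21.1748; -21.1748 16.6294]
P' = Q + AᵀP(A−BK) = [33.2430 -15.1748; -15.1748 25.6294]
tr(P') = 58.8724


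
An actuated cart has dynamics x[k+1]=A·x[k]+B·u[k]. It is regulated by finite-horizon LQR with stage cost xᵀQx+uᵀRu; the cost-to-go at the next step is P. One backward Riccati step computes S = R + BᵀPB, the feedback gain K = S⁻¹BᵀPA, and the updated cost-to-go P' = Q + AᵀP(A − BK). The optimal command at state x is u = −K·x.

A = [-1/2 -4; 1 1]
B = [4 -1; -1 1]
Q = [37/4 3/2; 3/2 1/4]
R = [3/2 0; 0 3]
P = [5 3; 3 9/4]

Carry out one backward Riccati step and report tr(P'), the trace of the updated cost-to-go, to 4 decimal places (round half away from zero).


BᵀP = [17.0000 9.7500; -2.0000 -0.7500]
S = R + BᵀPB = [3/2 0; 0 3] + [58.2500 -7.2500; -7.2500 1.2500] = [59.7500 -7.2500; -7.2500 4.2500]
BᵀPA = [1.2500 -58.2500; 0.2500 7.2500]
K = S⁻¹·BᵀPA = [0.0354 -0.9683; 0.1192 0.0540]
A−BK = [-0.5223 -0.0726; 0.9162 -0.0223]
AᵀP(A−BK) = [0.4260 -0.0531; -0.0531 1.4525]
P' = Q + AᵀP(A−BK) = [9.6760 1.4469; 1.4469 1.7025]
tr(P') = 11.3785

11.3785
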